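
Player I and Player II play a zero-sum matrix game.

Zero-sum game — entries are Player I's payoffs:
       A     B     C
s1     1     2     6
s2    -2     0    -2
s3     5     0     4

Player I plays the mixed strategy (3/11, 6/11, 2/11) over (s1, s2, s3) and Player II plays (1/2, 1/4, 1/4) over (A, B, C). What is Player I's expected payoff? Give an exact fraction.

Against (1/2, 1/4, 1/4), each row's expected payoff is s1: 5/2; s2: -3/2; s3: 7/2.
Taking the (3/11, 6/11, 2/11)-weighted average: (3/11)·(5/2) + (6/11)·(-3/2) + (2/11)·(7/2) = 1/2.

1/2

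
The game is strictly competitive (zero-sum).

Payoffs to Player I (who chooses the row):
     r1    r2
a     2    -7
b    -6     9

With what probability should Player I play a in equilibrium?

Row minima are -7 and -6, so Player I's maximin is -6; column maxima are 2 and 9, so Player II's minimax is 2. These differ, so the equilibrium is in mixed strategies.
Let Player I play a with probability p. Player II is indifferent when 2p − 6(1−p) = −7p + 9(1−p), giving p = 5/8.

5/8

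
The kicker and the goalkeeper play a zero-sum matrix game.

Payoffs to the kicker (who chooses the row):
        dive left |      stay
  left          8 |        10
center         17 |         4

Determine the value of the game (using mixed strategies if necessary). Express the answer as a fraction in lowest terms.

46/5

Row minima are 8 and 4, so the kicker's maximin is 8; column maxima are 17 and 10, so the goalkeeper's minimax is 10. These differ, so the equilibrium is in mixed strategies.
Let the kicker play left with probability p. The goalkeeper is indifferent when 8p + 17(1−p) = 10p + 4(1−p), giving p = 13/15.
Let the goalkeeper play dive left with probability q. The kicker is indifferent when 8q + 10(1−q) = 17q + 4(1−q), giving q = 2/5.
The value is 8·(2/5) + (10)·(3/5) = 46/5.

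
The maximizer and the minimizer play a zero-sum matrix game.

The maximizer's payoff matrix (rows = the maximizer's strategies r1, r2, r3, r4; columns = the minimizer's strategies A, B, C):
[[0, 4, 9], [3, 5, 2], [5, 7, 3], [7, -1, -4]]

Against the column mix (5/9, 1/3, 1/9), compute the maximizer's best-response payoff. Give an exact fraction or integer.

49/9

r1: (0)·(5/9) + (4)·(1/3) + (9)·(1/9) = 7/3.
r2: (3)·(5/9) + (5)·(1/3) + (2)·(1/9) = 32/9.
r3: (5)·(5/9) + (7)·(1/3) + (3)·(1/9) = 49/9.
r4: (7)·(5/9) + (-1)·(1/3) + (-4)·(1/9) = 28/9.
The best pure response is r3 with expected payoff 49/9.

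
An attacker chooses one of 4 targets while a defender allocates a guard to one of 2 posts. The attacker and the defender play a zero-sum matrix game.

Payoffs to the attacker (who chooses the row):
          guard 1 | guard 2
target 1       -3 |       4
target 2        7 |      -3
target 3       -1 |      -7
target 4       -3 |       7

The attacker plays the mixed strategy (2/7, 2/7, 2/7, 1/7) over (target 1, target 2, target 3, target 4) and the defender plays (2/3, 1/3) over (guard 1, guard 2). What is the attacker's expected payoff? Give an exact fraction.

Against (2/3, 1/3), each row's expected payoff is target 1: -2/3; target 2: 11/3; target 3: -3; target 4: 1/3.
Taking the (2/7, 2/7, 2/7, 1/7)-weighted average: (2/7)·(-2/3) + (2/7)·(11/3) + (2/7)·(-3) + (1/7)·(1/3) = 1/21.

1/21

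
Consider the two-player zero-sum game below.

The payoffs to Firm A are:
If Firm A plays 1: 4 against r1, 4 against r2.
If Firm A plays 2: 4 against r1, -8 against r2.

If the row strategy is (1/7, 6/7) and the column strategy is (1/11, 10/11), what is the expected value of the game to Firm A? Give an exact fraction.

-412/77

Against (1/11, 10/11), each row's expected payoff is 1: 4; 2: -76/11.
Taking the (1/7, 6/7)-weighted average: (1/7)·(4) + (6/7)·(-76/11) = -412/77.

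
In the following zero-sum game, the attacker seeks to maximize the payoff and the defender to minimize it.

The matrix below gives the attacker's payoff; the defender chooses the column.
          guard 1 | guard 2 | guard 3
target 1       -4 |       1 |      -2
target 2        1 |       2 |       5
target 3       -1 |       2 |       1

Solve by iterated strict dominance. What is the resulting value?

Column guard 3 is strictly dominated by guard 1 for the defender (-4<-2, 1<5, -1<1); eliminate guard 3.
Column guard 2 is strictly dominated by guard 1 for the defender (-4<1, 1<2, -1<2); eliminate guard 2.
Row target 3 is strictly dominated by row target 2 (1>-1); eliminate target 3.
Row target 1 is strictly dominated by row target 2 (1>-4); eliminate target 1.
Only (target 2, guard 1) remains, with payoff 1.

1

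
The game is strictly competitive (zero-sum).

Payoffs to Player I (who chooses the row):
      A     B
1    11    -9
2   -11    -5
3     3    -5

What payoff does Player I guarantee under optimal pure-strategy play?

-5

Row minima: -9, -11, -5 → Player I's maximin is -5.
Column maxima: 11, -5 → Player II's minimax is -5.
They coincide at (3, B), so the value is -5.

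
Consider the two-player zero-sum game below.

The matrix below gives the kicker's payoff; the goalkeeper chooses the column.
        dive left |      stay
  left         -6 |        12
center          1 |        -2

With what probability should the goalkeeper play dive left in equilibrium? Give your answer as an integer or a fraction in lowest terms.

Row minima are -6 and -2, so the kicker's maximin is -2; column maxima are 1 and 12, so the goalkeeper's minimax is 1. These differ, so the equilibrium is in mixed strategies.
Let the goalkeeper play dive left with probability q. The kicker is indifferent when −6q + 12(1−q) = q − 2(1−q), giving q = 2/3.

2/3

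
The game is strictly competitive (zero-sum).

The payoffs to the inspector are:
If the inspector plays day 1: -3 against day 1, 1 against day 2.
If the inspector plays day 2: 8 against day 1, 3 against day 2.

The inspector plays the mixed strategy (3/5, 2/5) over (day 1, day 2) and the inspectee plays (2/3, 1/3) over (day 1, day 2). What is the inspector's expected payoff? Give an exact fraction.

Against (2/3, 1/3), each row's expected payoff is day 1: -5/3; day 2: 19/3.
Taking the (3/5, 2/5)-weighted average: (3/5)·(-5/3) + (2/5)·(19/3) = 23/15.

23/15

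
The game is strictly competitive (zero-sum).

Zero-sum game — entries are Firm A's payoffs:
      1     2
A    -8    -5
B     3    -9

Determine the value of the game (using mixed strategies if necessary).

Row minima are -8 and -9, so Firm A's maximin is -8; column maxima are 3 and -5, so Firm B's minimax is -5. These differ, so the equilibrium is in mixed strategies.
Let Firm A play A with probability p. Firm B is indifferent when −8p + 3(1−p) = −5p − 9(1−p), giving p = 4/5.
Let Firm B play 1 with probability q. Firm A is indifferent when −8q − 5(1−q) = 3q − 9(1−q), giving q = 4/15.
The value is -8·(4/15) + (-5)·(11/15) = -29/5.

-29/5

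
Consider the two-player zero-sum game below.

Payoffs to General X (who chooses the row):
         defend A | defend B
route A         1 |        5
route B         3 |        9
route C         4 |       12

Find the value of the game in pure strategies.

Row minima: 1, 3, 4 → General X's maximin is 4.
Column maxima: 4, 12 → General Y's minimax is 4.
They coincide at (route C, defend A), so the value is 4.

4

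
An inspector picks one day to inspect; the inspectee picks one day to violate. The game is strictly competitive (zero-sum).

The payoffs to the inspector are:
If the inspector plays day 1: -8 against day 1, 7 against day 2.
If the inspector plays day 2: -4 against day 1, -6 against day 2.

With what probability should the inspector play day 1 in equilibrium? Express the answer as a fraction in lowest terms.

2/17

Row minima are -8 and -6, so the inspector's maximin is -6; column maxima are -4 and 7, so the inspectee's minimax is -4. These differ, so the equilibrium is in mixed strategies.
Let the inspector play day 1 with probability p. The inspectee is indifferent when −8p − 4(1−p) = 7p − 6(1−p), giving p = 2/17.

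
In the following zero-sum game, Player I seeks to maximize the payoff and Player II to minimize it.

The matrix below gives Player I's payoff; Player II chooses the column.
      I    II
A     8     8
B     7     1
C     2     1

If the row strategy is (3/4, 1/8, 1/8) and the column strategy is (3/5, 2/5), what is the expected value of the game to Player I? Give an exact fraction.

271/40

Against (3/5, 2/5), each row's expected payoff is A: 8; B: 23/5; C: 8/5.
Taking the (3/4, 1/8, 1/8)-weighted average: (3/4)·(8) + (1/8)·(23/5) + (1/8)·(8/5) = 271/40.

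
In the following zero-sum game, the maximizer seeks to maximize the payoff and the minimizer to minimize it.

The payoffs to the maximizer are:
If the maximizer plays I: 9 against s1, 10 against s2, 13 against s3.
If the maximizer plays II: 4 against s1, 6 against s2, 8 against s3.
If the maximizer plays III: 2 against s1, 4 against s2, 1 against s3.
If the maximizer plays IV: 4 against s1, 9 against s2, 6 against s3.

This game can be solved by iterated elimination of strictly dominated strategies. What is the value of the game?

9

Row IV is strictly dominated by row I (9>4, 10>9, 13>6); eliminate IV.
Row III is strictly dominated by row I (9>2, 10>4, 13>1); eliminate III.
Row II is strictly dominated by row I (9>4, 10>6, 13>8); eliminate II.
Column s2 is strictly dominated by s1 for the minimizer (9<10); eliminate s2.
Column s3 is strictly dominated by s1 for the minimizer (9<13); eliminate s3.
Only (I, s1) remains, with payoff 9.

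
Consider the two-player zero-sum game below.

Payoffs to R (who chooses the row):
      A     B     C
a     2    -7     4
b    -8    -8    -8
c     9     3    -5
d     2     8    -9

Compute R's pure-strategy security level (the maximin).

-5

The worst-case payoff for each row is a: -7, b: -8, c: -5, d: -9.
The best of these is -5.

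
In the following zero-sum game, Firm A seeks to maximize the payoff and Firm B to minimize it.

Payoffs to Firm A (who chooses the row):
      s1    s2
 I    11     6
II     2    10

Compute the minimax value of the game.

Row minima are 6 and 2, so Firm A's maximin is 6; column maxima are 11 and 10, so Firm B's minimax is 10. These differ, so the equilibrium is in mixed strategies.
Let Firm A play I with probability p. Firm B is indifferent when 11p + 2(1−p) = 6p + 10(1−p), giving p = 8/13.
Let Firm B play s1 with probability q. Firm A is indifferent when 11q + 6(1−q) = 2q + 10(1−q), giving q = 4/13.
The value is 11·(4/13) + (6)·(9/13) = 98/13.

98/13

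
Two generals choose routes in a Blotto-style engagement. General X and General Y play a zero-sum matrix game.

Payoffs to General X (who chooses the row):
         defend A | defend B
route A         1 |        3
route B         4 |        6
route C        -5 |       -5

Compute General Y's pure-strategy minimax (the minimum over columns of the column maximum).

4

The worst case (largest entry) in each column is defend A: 4, defend B: 6.
The best (smallest) of these is 4.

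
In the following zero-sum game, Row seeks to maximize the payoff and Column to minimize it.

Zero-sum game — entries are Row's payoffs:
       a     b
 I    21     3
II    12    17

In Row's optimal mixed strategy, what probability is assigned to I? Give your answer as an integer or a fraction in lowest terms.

Row minima are 3 and 12, so Row's maximin is 12; column maxima are 21 and 17, so Column's minimax is 17. These differ, so the equilibrium is in mixed strategies.
Let Row play I with probability p. Column is indifferent when 21p + 12(1−p) = 3p + 17(1−p), giving p = 5/23.

5/23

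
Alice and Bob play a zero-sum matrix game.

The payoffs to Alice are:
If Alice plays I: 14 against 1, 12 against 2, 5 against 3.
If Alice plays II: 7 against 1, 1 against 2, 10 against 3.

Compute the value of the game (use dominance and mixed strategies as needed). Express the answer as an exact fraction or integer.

Column 1 is strictly dominated by 2 for Bob (it gives Alice more in every row).
The remaining 2×2 game on (I, II) × (2, 3) has no saddle point. Let Alice play I with probability p; indifference gives 12p + (1−p) = 5p + 10(1−p), so p = 9/16.
Similarly Bob's optimal q on 2 is 5/16, and the value is 12·(5/16) + (5)·(11/16) = 115/16.

115/16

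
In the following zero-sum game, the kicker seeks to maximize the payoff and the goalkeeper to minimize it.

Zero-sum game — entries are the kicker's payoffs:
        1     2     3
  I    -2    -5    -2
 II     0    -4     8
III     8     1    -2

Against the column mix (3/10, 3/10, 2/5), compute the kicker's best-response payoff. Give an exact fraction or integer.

I: (-2)·(3/10) + (-5)·(3/10) + (-2)·(2/5) = -29/10.
II: (0)·(3/10) + (-4)·(3/10) + (8)·(2/5) = 2.
III: (8)·(3/10) + (1)·(3/10) + (-2)·(2/5) = 19/10.
The best pure response is II with expected payoff 2.

2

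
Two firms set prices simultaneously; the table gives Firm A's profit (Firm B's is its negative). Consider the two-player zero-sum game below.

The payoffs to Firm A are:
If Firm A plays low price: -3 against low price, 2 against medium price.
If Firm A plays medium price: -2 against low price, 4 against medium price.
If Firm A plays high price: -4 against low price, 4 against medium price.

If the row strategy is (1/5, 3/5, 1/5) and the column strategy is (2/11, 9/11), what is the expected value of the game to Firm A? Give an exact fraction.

136/55

Against (2/11, 9/11), each row's expected payoff is low price: 12/11; medium price: 32/11; high price: 28/11.
Taking the (1/5, 3/5, 1/5)-weighted average: (1/5)·(12/11) + (3/5)·(32/11) + (1/5)·(28/11) = 136/55.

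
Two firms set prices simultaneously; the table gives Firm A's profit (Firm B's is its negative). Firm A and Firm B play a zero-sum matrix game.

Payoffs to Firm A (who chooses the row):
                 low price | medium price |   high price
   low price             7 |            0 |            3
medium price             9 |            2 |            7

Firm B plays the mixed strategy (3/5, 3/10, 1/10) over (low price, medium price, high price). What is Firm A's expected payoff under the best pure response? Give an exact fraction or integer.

67/10

low price: (7)·(3/5) + (0)·(3/10) + (3)·(1/10) = 9/2.
medium price: (9)·(3/5) + (2)·(3/10) + (7)·(1/10) = 67/10.
The best pure response is medium price with expected payoff 67/10.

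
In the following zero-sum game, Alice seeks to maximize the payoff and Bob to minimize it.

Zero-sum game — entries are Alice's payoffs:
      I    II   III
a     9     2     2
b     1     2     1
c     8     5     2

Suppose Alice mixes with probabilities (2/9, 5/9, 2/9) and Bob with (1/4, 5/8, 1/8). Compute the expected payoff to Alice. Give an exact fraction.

211/72

Against (1/4, 5/8, 1/8), each row's expected payoff is a: 15/4; b: 13/8; c: 43/8.
Taking the (2/9, 5/9, 2/9)-weighted average: (2/9)·(15/4) + (5/9)·(13/8) + (2/9)·(43/8) = 211/72.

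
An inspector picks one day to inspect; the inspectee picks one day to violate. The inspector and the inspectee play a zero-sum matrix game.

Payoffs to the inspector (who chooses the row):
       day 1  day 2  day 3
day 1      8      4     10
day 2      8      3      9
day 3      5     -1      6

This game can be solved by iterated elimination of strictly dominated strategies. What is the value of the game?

4

Row day 3 is strictly dominated by row day 1 (8>5, 4>-1, 10>6); eliminate day 3.
Column day 3 is strictly dominated by day 1 for the inspectee (8<10, 8<9); eliminate day 3.
Column day 1 is strictly dominated by day 2 for the inspectee (4<8, 3<8); eliminate day 1.
Row day 2 is strictly dominated by row day 1 (4>3); eliminate day 2.
Only (day 1, day 2) remains, with payoff 4.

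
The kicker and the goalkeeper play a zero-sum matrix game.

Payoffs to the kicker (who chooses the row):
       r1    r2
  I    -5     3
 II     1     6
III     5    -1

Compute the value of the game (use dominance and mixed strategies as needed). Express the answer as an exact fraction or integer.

31/11

Row I is strictly dominated by row II, so the kicker never plays it.
The remaining 2×2 game on (II, III) × (r1, r2) has no saddle point. Let the kicker play II with probability p; indifference gives p + 5(1−p) = 6p − (1−p), so p = 6/11.
Similarly the goalkeeper's optimal q on r1 is 7/11, and the value is 1·(7/11) + (6)·(4/11) = 31/11.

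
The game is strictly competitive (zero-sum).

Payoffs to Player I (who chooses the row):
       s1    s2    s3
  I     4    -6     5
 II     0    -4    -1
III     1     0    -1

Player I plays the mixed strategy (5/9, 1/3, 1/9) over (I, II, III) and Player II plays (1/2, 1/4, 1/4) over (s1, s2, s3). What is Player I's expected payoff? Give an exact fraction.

Against (1/2, 1/4, 1/4), each row's expected payoff is I: 7/4; II: -5/4; III: 1/4.
Taking the (5/9, 1/3, 1/9)-weighted average: (5/9)·(7/4) + (1/3)·(-5/4) + (1/9)·(1/4) = 7/12.

7/12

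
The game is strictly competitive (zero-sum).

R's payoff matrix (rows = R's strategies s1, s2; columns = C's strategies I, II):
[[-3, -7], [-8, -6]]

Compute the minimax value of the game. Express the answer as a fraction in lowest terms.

-19/3

Row minima are -7 and -8, so R's maximin is -7; column maxima are -3 and -6, so C's minimax is -6. These differ, so the equilibrium is in mixed strategies.
Let R play s1 with probability p. C is indifferent when −3p − 8(1−p) = −7p − 6(1−p), giving p = 1/3.
Let C play I with probability q. R is indifferent when −3q − 7(1−q) = −8q − 6(1−q), giving q = 1/6.
The value is -3·(1/6) + (-7)·(5/6) = -19/3.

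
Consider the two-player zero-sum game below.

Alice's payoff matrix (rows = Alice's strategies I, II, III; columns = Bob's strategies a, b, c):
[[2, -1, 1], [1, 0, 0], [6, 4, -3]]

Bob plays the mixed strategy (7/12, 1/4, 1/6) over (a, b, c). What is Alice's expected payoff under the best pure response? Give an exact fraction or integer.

I: (2)·(7/12) + (-1)·(1/4) + (1)·(1/6) = 13/12.
II: (1)·(7/12) + (0)·(1/4) + (0)·(1/6) = 7/12.
III: (6)·(7/12) + (4)·(1/4) + (-3)·(1/6) = 4.
The best pure response is III with expected payoff 4.

4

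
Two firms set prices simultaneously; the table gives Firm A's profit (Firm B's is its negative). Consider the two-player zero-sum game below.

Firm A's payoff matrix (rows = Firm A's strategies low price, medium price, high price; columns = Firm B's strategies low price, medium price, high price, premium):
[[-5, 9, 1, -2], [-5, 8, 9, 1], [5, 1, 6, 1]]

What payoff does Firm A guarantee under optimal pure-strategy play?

Row minima: -5, -5, 1 → Firm A's maximin is 1.
Column maxima: 5, 9, 9, 1 → Firm B's minimax is 1.
They coincide at (high price, premium), so the value is 1.

1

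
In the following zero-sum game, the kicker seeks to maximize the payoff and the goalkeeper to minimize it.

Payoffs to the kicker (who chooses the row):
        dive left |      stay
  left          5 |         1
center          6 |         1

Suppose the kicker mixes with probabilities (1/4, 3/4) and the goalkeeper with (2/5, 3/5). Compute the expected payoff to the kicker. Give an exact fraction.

29/10

Against (2/5, 3/5), each row's expected payoff is left: 13/5; center: 3.
Taking the (1/4, 3/4)-weighted average: (1/4)·(13/5) + (3/4)·(3) = 29/10.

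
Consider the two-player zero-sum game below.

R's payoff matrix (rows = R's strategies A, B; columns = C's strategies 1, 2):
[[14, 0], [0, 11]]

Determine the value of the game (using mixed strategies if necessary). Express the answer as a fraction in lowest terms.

154/25

Row minima are 0 and 0, so R's maximin is 0; column maxima are 14 and 11, so C's minimax is 11. These differ, so the equilibrium is in mixed strategies.
Let R play A with probability p. C is indifferent when 14p = 11(1−p), giving p = 11/25.
Let C play 1 with probability q. R is indifferent when 14q = 11(1−q), giving q = 11/25.
The value is 14·(11/25) + (0)·(14/25) = 154/25.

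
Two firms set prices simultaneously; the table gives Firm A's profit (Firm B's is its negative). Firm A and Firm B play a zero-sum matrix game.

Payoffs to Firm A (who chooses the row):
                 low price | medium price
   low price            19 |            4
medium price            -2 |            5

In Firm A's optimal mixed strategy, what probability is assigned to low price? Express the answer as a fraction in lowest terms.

7/22

Row minima are 4 and -2, so Firm A's maximin is 4; column maxima are 19 and 5, so Firm B's minimax is 5. These differ, so the equilibrium is in mixed strategies.
Let Firm A play low price with probability p. Firm B is indifferent when 19p − 2(1−p) = 4p + 5(1−p), giving p = 7/22.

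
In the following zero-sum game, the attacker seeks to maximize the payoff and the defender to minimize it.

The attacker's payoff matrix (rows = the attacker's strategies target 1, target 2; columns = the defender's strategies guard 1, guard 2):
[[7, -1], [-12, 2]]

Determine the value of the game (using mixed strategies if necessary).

Row minima are -1 and -12, so the attacker's maximin is -1; column maxima are 7 and 2, so the defender's minimax is 2. These differ, so the equilibrium is in mixed strategies.
Let the attacker play target 1 with probability p. The defender is indifferent when 7p − 12(1−p) = −p + 2(1−p), giving p = 7/11.
Let the defender play guard 1 with probability q. The attacker is indifferent when 7q − (1−q) = −12q + 2(1−q), giving q = 3/22.
The value is 7·(3/22) + (-1)·(19/22) = 1/11.

1/11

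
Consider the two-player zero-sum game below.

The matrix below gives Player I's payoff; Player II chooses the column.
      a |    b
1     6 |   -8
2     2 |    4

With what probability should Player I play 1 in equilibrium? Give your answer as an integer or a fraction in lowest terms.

Row minima are -8 and 2, so Player I's maximin is 2; column maxima are 6 and 4, so Player II's minimax is 4. These differ, so the equilibrium is in mixed strategies.
Let Player I play 1 with probability p. Player II is indifferent when 6p + 2(1−p) = −8p + 4(1−p), giving p = 1/8.

1/8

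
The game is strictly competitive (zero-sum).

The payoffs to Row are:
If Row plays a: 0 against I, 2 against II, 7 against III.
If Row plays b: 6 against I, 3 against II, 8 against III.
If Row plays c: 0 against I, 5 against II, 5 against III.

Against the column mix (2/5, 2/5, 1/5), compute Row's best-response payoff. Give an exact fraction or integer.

26/5

a: (0)·(2/5) + (2)·(2/5) + (7)·(1/5) = 11/5.
b: (6)·(2/5) + (3)·(2/5) + (8)·(1/5) = 26/5.
c: (0)·(2/5) + (5)·(2/5) + (5)·(1/5) = 3.
The best pure response is b with expected payoff 26/5.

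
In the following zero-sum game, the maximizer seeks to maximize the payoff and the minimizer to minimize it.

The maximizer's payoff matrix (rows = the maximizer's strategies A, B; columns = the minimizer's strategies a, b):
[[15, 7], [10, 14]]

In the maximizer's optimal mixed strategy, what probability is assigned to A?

1/3

Row minima are 7 and 10, so the maximizer's maximin is 10; column maxima are 15 and 14, so the minimizer's minimax is 14. These differ, so the equilibrium is in mixed strategies.
Let the maximizer play A with probability p. The minimizer is indifferent when 15p + 10(1−p) = 7p + 14(1−p), giving p = 1/3.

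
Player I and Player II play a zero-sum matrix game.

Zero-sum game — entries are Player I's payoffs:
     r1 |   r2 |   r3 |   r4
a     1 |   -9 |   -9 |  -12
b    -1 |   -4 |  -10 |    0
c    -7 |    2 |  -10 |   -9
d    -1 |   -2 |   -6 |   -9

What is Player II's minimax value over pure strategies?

The worst case (largest entry) in each column is r1: 1, r2: 2, r3: -6, r4: 0.
The best (smallest) of these is -6.

-6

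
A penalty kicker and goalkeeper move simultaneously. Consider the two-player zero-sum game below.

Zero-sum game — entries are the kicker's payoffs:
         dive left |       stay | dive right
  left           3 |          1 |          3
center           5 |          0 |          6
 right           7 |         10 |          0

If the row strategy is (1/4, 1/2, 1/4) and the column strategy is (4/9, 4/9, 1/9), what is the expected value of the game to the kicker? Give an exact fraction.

139/36

Against (4/9, 4/9, 1/9), each row's expected payoff is left: 19/9; center: 26/9; right: 68/9.
Taking the (1/4, 1/2, 1/4)-weighted average: (1/4)·(19/9) + (1/2)·(26/9) + (1/4)·(68/9) = 139/36.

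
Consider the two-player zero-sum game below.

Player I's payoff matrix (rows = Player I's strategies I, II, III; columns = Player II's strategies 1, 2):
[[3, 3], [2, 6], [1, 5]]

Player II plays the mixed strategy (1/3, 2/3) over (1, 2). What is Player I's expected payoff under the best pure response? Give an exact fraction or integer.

14/3

I: (3)·(1/3) + (3)·(2/3) = 3.
II: (2)·(1/3) + (6)·(2/3) = 14/3.
III: (1)·(1/3) + (5)·(2/3) = 11/3.
The best pure response is II with expected payoff 14/3.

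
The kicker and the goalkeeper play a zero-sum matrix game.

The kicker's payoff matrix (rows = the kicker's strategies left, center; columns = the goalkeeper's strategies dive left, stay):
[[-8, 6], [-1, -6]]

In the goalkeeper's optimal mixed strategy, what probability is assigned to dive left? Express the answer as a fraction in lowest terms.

12/19

Row minima are -8 and -6, so the kicker's maximin is -6; column maxima are -1 and 6, so the goalkeeper's minimax is -1. These differ, so the equilibrium is in mixed strategies.
Let the goalkeeper play dive left with probability q. The kicker is indifferent when −8q + 6(1−q) = −q − 6(1−q), giving q = 12/19.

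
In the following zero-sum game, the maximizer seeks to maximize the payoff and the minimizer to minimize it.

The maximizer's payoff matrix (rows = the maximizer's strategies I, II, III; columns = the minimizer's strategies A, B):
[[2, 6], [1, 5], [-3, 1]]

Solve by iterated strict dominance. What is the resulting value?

Row III is strictly dominated by row I (2>-3, 6>1); eliminate III.
Column B is strictly dominated by A for the minimizer (2<6, 1<5); eliminate B.
Row II is strictly dominated by row I (2>1); eliminate II.
Only (I, A) remains, with payoff 2.

2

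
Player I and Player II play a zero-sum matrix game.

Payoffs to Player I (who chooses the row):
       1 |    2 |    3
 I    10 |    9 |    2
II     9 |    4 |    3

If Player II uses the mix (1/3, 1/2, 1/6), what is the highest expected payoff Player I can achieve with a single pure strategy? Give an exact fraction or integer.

I: (10)·(1/3) + (9)·(1/2) + (2)·(1/6) = 49/6.
II: (9)·(1/3) + (4)·(1/2) + (3)·(1/6) = 11/2.
The best pure response is I with expected payoff 49/6.

49/6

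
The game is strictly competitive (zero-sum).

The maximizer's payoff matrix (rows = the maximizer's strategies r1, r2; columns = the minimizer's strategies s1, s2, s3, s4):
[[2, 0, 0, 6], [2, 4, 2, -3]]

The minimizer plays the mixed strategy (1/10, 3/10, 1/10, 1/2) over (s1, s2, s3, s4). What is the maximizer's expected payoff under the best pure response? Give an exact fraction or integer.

r1: (2)·(1/10) + (0)·(3/10) + (0)·(1/10) + (6)·(1/2) = 16/5.
r2: (2)·(1/10) + (4)·(3/10) + (2)·(1/10) + (-3)·(1/2) = 1/10.
The best pure response is r1 with expected payoff 16/5.

16/5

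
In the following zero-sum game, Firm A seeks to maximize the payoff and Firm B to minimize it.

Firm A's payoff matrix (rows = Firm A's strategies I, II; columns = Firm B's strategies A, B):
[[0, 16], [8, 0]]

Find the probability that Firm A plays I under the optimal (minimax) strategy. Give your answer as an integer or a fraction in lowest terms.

Row minima are 0 and 0, so Firm A's maximin is 0; column maxima are 8 and 16, so Firm B's minimax is 8. These differ, so the equilibrium is in mixed strategies.
Let Firm A play I with probability p. Firm B is indifferent when 8(1−p) = 16p, giving p = 1/3.

1/3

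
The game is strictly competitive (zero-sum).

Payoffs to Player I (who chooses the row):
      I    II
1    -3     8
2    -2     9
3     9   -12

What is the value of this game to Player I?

Row 1 is strictly dominated by row 2, so Player I never plays it.
The remaining 2×2 game on (2, 3) × (I, II) has no saddle point. Let Player I play 2 with probability p; indifference gives −2p + 9(1−p) = 9p − 12(1−p), so p = 21/32.
Similarly Player II's optimal q on I is 21/32, and the value is -2·(21/32) + (9)·(11/32) = 57/32.

57/32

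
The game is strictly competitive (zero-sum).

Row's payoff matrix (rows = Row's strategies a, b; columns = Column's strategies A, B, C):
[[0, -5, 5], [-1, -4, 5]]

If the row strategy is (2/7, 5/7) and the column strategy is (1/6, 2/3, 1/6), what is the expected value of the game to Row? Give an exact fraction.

-15/7

Against (1/6, 2/3, 1/6), each row's expected payoff is a: -5/2; b: -2.
Taking the (2/7, 5/7)-weighted average: (2/7)·(-5/2) + (5/7)·(-2) = -15/7.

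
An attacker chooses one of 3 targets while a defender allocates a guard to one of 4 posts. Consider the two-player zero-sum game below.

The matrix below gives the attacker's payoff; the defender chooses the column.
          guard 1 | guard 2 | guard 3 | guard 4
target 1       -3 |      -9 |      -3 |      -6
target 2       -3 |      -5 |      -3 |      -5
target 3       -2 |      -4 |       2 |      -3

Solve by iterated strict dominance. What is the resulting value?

Row target 2 is strictly dominated by row target 3 (-2>-3, -4>-5, 2>-3, -3>-5); eliminate target 2.
Row target 1 is strictly dominated by row target 3 (-2>-3, -4>-9, 2>-3, -3>-6); eliminate target 1.
Column guard 4 is strictly dominated by guard 2 for the defender (-4<-3); eliminate guard 4.
Column guard 1 is strictly dominated by guard 2 for the defender (-4<-2); eliminate guard 1.
Column guard 3 is strictly dominated by guard 2 for the defender (-4<2); eliminate guard 3.
Only (target 3, guard 2) remains, with payoff -4.

-4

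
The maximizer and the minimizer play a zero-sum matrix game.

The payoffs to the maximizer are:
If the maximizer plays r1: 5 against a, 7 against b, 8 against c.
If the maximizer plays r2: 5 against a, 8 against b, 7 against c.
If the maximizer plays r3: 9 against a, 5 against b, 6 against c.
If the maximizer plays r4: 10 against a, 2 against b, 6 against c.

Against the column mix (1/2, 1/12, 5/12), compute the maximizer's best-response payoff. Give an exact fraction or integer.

r1: (5)·(1/2) + (7)·(1/12) + (8)·(5/12) = 77/12.
r2: (5)·(1/2) + (8)·(1/12) + (7)·(5/12) = 73/12.
r3: (9)·(1/2) + (5)·(1/12) + (6)·(5/12) = 89/12.
r4: (10)·(1/2) + (2)·(1/12) + (6)·(5/12) = 23/3.
The best pure response is r4 with expected payoff 23/3.

23/3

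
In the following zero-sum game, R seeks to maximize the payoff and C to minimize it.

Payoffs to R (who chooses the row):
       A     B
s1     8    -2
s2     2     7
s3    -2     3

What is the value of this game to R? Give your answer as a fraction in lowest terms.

4

Row s3 is strictly dominated by row s2, so R never plays it.
The remaining 2×2 game on (s1, s2) × (A, B) has no saddle point. Let R play s1 with probability p; indifference gives 8p + 2(1−p) = −2p + 7(1−p), so p = 1/3.
Similarly C's optimal q on A is 3/5, and the value is 8·(3/5) + (-2)·(2/5) = 4.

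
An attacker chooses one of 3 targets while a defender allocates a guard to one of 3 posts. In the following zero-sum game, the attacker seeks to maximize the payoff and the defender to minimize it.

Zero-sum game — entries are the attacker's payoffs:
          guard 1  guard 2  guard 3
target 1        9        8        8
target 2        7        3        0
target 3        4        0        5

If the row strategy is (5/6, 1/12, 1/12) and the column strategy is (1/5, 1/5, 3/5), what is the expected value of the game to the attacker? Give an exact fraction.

Against (1/5, 1/5, 3/5), each row's expected payoff is target 1: 41/5; target 2: 2; target 3: 19/5.
Taking the (5/6, 1/12, 1/12)-weighted average: (5/6)·(41/5) + (1/12)·(2) + (1/12)·(19/5) = 439/60.

439/60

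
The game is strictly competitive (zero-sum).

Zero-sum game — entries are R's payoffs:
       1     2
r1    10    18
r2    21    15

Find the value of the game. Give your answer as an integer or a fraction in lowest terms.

114/7

Row minima are 10 and 15, so R's maximin is 15; column maxima are 21 and 18, so C's minimax is 18. These differ, so the equilibrium is in mixed strategies.
Let R play r1 with probability p. C is indifferent when 10p + 21(1−p) = 18p + 15(1−p), giving p = 3/7.
Let C play 1 with probability q. R is indifferent when 10q + 18(1−q) = 21q + 15(1−q), giving q = 3/14.
The value is 10·(3/14) + (18)·(11/14) = 114/7.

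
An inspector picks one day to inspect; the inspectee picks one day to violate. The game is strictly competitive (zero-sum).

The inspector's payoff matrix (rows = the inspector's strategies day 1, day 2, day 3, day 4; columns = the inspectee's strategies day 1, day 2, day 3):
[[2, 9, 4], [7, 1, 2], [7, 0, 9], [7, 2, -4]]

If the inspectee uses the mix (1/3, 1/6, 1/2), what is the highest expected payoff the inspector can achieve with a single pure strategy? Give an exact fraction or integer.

41/6

day 1: (2)·(1/3) + (9)·(1/6) + (4)·(1/2) = 25/6.
day 2: (7)·(1/3) + (1)·(1/6) + (2)·(1/2) = 7/2.
day 3: (7)·(1/3) + (0)·(1/6) + (9)·(1/2) = 41/6.
day 4: (7)·(1/3) + (2)·(1/6) + (-4)·(1/2) = 2/3.
The best pure response is day 3 with expected payoff 41/6.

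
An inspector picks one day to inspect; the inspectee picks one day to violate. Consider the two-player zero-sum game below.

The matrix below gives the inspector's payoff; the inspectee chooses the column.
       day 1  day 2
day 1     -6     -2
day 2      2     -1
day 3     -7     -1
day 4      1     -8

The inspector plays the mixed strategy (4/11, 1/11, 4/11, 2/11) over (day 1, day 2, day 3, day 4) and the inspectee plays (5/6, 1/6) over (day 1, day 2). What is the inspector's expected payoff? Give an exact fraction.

-269/66

Against (5/6, 1/6), each row's expected payoff is day 1: -16/3; day 2: 3/2; day 3: -6; day 4: -1/2.
Taking the (4/11, 1/11, 4/11, 2/11)-weighted average: (4/11)·(-16/3) + (1/11)·(3/2) + (4/11)·(-6) + (2/11)·(-1/2) = -269/66.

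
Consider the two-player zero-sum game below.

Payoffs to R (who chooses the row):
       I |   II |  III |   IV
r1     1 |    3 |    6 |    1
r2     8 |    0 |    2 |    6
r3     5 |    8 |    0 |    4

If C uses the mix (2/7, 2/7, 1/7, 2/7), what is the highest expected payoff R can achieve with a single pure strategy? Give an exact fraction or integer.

r1: (1)·(2/7) + (3)·(2/7) + (6)·(1/7) + (1)·(2/7) = 16/7.
r2: (8)·(2/7) + (0)·(2/7) + (2)·(1/7) + (6)·(2/7) = 30/7.
r3: (5)·(2/7) + (8)·(2/7) + (0)·(1/7) + (4)·(2/7) = 34/7.
The best pure response is r3 with expected payoff 34/7.

34/7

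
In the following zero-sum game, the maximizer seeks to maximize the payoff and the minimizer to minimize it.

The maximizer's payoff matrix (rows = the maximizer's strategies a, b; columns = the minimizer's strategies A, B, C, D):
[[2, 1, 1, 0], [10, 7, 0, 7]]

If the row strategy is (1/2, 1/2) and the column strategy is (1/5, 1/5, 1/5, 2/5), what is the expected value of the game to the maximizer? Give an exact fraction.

Against (1/5, 1/5, 1/5, 2/5), each row's expected payoff is a: 4/5; b: 31/5.
Taking the (1/2, 1/2)-weighted average: (1/2)·(4/5) + (1/2)·(31/5) = 7/2.

7/2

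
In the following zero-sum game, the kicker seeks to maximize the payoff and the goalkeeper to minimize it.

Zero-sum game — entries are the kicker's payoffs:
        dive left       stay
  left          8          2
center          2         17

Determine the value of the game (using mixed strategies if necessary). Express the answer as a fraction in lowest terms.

44/7

Row minima are 2 and 2, so the kicker's maximin is 2; column maxima are 8 and 17, so the goalkeeper's minimax is 8. These differ, so the equilibrium is in mixed strategies.
Let the kicker play left with probability p. The goalkeeper is indifferent when 8p + 2(1−p) = 2p + 17(1−p), giving p = 5/7.
Let the goalkeeper play dive left with probability q. The kicker is indifferent when 8q + 2(1−q) = 2q + 17(1−q), giving q = 5/7.
The value is 8·(5/7) + (2)·(2/7) = 44/7.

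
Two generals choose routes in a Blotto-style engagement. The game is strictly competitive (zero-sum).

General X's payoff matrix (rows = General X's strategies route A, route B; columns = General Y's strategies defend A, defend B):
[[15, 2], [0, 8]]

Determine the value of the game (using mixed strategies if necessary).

40/7

Row minima are 2 and 0, so General X's maximin is 2; column maxima are 15 and 8, so General Y's minimax is 8. These differ, so the equilibrium is in mixed strategies.
Let General X play route A with probability p. General Y is indifferent when 15p = 2p + 8(1−p), giving p = 8/21.
Let General Y play defend A with probability q. General X is indifferent when 15q + 2(1−q) = 8(1−q), giving q = 2/7.
The value is 15·(2/7) + (2)·(5/7) = 40/7.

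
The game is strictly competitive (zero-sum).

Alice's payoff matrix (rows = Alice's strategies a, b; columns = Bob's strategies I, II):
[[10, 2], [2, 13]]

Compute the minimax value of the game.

Row minima are 2 and 2, so Alice's maximin is 2; column maxima are 10 and 13, so Bob's minimax is 10. These differ, so the equilibrium is in mixed strategies.
Let Alice play a with probability p. Bob is indifferent when 10p + 2(1−p) = 2p + 13(1−p), giving p = 11/19.
Let Bob play I with probability q. Alice is indifferent when 10q + 2(1−q) = 2q + 13(1−q), giving q = 11/19.
The value is 10·(11/19) + (2)·(8/19) = 126/19.

126/19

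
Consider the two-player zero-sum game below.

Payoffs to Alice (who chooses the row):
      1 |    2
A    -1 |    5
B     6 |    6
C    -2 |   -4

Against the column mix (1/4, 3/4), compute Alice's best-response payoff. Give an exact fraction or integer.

6

A: (-1)·(1/4) + (5)·(3/4) = 7/2.
B: (6)·(1/4) + (6)·(3/4) = 6.
C: (-2)·(1/4) + (-4)·(3/4) = -7/2.
The best pure response is B with expected payoff 6.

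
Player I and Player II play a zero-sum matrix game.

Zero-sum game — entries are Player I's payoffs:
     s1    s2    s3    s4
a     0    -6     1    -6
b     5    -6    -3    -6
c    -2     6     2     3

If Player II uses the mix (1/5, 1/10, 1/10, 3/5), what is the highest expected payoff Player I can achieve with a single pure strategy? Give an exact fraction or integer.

11/5

a: (0)·(1/5) + (-6)·(1/10) + (1)·(1/10) + (-6)·(3/5) = -41/10.
b: (5)·(1/5) + (-6)·(1/10) + (-3)·(1/10) + (-6)·(3/5) = -7/2.
c: (-2)·(1/5) + (6)·(1/10) + (2)·(1/10) + (3)·(3/5) = 11/5.
The best pure response is c with expected payoff 11/5.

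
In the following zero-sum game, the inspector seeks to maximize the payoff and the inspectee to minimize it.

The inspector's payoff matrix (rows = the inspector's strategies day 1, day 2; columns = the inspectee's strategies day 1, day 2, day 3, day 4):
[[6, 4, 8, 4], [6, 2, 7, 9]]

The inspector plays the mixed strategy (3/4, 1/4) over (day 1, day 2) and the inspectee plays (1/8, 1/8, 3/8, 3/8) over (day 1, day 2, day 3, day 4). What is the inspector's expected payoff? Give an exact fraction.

Against (1/8, 1/8, 3/8, 3/8), each row's expected payoff is day 1: 23/4; day 2: 7.
Taking the (3/4, 1/4)-weighted average: (3/4)·(23/4) + (1/4)·(7) = 97/16.

97/16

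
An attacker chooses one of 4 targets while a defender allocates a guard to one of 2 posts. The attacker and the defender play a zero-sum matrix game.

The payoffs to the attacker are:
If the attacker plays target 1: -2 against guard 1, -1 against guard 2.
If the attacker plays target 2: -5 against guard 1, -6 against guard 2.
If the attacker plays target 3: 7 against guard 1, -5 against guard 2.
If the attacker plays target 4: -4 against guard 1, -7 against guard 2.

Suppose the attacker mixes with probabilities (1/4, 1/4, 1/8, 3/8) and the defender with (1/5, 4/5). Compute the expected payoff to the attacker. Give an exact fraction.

Against (1/5, 4/5), each row's expected payoff is target 1: -6/5; target 2: -29/5; target 3: -13/5; target 4: -32/5.
Taking the (1/4, 1/4, 1/8, 3/8)-weighted average: (1/4)·(-6/5) + (1/4)·(-29/5) + (1/8)·(-13/5) + (3/8)·(-32/5) = -179/40.

-179/40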